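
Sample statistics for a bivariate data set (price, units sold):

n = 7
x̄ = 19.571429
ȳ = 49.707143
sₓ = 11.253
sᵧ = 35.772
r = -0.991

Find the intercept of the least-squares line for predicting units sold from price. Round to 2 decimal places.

b = r · sᵧ/sₓ = -0.991 · 35.772/11.253 = -3.150276
a = ȳ − b·x̄ = 49.707143 − (-3.150276)·19.571429 = 111.362539

111.36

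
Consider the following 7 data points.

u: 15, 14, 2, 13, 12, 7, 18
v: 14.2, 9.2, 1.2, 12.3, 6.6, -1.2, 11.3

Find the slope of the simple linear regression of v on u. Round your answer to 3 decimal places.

n = 7, Σx = 81, Σy = 53.6, Σxy = 778.3, Σx² = 1111
Sxx = Σx² − (Σx)²/n = 1111 − 937.285714 = 173.714286
Sxy = Σxy − (Σx)(Σy)/n = 778.3 − 620.228571 = 158.071429
b = Sxy/Sxx = 158.071429/173.714286 = 0.909951

0.910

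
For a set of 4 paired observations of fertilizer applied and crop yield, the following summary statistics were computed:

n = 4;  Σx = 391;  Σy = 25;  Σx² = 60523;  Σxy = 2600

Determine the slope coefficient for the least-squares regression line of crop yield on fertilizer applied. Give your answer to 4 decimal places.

0.0070

Sxx = Σx² − (Σx)²/n = 60523 − 38220.25 = 22302.75
Sxy = Σxy − (Σx)(Σy)/n = 2600 − 2443.75 = 156.25
b = Sxy/Sxx = 156.25/22302.75 = 0.007006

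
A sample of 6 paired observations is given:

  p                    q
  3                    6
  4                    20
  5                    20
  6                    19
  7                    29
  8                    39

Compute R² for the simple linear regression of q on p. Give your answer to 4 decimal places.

0.8532

n = 6, Σx = 33, Σy = 133, Σxy = 827, Σx² = 199, Σy² = 3559
Sxx = Σx² − (Σx)²/n = 199 − 181.5 = 17.5
Sxy = Σxy − (Σx)(Σy)/n = 827 − 731.5 = 95.5
Syy = Σy² − (Σy)²/n = 3559 − 2948.166667 = 610.833333
R² = Sxy²/(Sxx·Syy) = (95.5)²/(17.5·610.833333) = 0.853190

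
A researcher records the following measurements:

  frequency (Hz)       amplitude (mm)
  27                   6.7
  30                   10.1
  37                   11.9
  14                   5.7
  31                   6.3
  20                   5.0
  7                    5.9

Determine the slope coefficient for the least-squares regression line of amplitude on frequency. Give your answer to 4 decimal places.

n = 7, Σx = 166, Σy = 51.6, Σxy = 1340.6, Σx² = 4604
Sxx = Σx² − (Σx)²/n = 4604 − 3936.571429 = 667.428571
Sxy = Σxy − (Σx)(Σy)/n = 1340.6 − 1223.657143 = 116.942857
b = Sxy/Sxx = 116.942857/667.428571 = 0.175214

0.1752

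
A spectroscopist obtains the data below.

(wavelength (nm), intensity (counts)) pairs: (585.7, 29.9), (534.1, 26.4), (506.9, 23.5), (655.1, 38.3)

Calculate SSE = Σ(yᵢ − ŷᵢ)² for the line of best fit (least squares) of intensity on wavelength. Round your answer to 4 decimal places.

1.7132

n = 4, Σx = 2281.8, Σy = 118.1, Σxy = 68615.15, Σx² = 1314410.92, Σy² = 3610.11
Sxx = Σx² − (Σx)²/n = 1314410.92 − 1301652.81 = 12758.11
Sxy = Σxy − (Σx)(Σy)/n = 68615.15 − 67370.145 = 1245.005
Syy = Σy² − (Σy)²/n = 3610.11 − 3486.9025 = 123.2075
b = Sxy/Sxx = 1245.005/12758.11 = 0.097585
SSE = Syy − b·Sxy = 123.2075 − 0.097585·1245.005 = 1.713215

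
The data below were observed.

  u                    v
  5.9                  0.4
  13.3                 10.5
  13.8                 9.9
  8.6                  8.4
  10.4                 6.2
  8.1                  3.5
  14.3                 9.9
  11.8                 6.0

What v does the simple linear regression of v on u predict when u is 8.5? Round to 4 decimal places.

4.5467

n = 8, Σx = 86.2, Σy = 54.8, Σxy = 656.07, Σx² = 993.6
Sxx = Σx² − (Σx)²/n = 993.6 − 928.805 = 64.795
Sxy = Σxy − (Σx)(Σy)/n = 656.07 − 590.47 = 65.6
b = Sxy/Sxx = 65.6/64.795 = 1.012424
a = ȳ − b·x̄ = 6.85 − 1.012424·10.775 = -4.058866
ŷ(8.5) = a + b·8.5 = -4.058866 + 1.012424·8.5 = 4.546736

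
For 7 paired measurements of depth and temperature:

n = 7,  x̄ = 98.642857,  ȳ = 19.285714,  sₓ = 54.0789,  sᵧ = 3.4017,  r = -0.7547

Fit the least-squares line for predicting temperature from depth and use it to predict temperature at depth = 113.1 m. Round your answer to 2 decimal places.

b = r · sᵧ/sₓ = -0.7547 · 3.4017/54.0789 = -0.047473
a = ȳ − b·x̄ = 19.285714 − (-0.047473)·98.642857 = 23.968541
ŷ(113.1) = a + b·113.1 = 23.968541 + (-0.047473)·113.1 = 18.599397

18.60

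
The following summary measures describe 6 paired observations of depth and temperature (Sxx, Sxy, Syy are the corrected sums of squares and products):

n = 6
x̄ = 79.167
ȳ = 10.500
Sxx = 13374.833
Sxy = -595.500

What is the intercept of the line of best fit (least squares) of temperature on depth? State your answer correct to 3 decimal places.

b = Sxy/Sxx = -595.5/13374.833 = -0.044524
a = ȳ − b·x̄ = 10.5 − (-0.044524)·79.167 = 14.024825

14.025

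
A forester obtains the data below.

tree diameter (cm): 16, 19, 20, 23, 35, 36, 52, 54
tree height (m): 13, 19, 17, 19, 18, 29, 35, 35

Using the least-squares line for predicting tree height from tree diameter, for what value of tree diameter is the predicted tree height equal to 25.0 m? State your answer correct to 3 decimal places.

n = 8, Σx = 255, Σy = 185, Σxy = 6730, Σx² = 9687
Sxx = Σx² − (Σx)²/n = 9687 − 8128.125 = 1558.875
Sxy = Σxy − (Σx)(Σy)/n = 6730 − 5896.875 = 833.125
b = Sxy/Sxx = 833.125/1558.875 = 0.534440
a = ȳ − b·x̄ = 23.125 − 0.534440·31.875 = 6.089728
Set a + b·x = 25.0: x = (25.0 − 6.089728) / 0.534440 = 35.383346

35.383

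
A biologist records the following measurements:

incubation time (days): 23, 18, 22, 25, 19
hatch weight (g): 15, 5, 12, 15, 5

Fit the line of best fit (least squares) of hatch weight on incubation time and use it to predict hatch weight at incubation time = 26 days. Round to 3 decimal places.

18.187

n = 5, Σx = 107, Σy = 52, Σxy = 1169, Σx² = 2323
Sxx = Σx² − (Σx)²/n = 2323 − 2289.8 = 33.2
Sxy = Σxy − (Σx)(Σy)/n = 1169 − 1112.8 = 56.2
b = Sxy/Sxx = 56.2/33.2 = 1.692771
a = ȳ − b·x̄ = 10.4 − 1.692771·21.4 = -25.825301
ŷ(26) = a + b·26 = -25.825301 + 1.692771·26 = 18.186747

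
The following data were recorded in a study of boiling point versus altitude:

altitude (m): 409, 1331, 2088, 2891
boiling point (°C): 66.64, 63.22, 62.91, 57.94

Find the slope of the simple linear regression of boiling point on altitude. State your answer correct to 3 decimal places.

-0.003

n = 4, Σx = 6719, Σy = 250.71, Σxy = 410262.2, Σx² = 14656467
Sxx = Σx² − (Σx)²/n = 14656467 − 11286240.25 = 3370226.75
Sxy = Σxy − (Σx)(Σy)/n = 410262.2 − 421130.1225 = -10867.9225
b = Sxy/Sxx = -10867.9225/3370226.75 = -0.003225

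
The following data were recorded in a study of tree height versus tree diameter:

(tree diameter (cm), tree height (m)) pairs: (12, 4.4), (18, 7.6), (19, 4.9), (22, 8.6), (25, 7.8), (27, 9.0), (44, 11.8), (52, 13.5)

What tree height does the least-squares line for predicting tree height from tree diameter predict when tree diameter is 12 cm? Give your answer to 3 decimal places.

n = 8, Σx = 219, Σy = 67.6, Σxy = 2131.1, Σx² = 7307
Sxx = Σx² − (Σx)²/n = 7307 − 5995.125 = 1311.875
Sxy = Σxy − (Σx)(Σy)/n = 2131.1 − 1850.55 = 280.55
b = Sxy/Sxx = 280.55/1311.875 = 0.213854
a = ȳ − b·x̄ = 8.45 − 0.213854·27.375 = 2.595741
ŷ(12) = a + b·12 = 2.595741 + 0.213854·12 = 5.161991

5.162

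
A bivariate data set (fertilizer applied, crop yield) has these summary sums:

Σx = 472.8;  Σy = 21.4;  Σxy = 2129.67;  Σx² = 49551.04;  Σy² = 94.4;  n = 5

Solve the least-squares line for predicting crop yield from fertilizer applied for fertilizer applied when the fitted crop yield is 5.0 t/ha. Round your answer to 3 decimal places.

Sxx = Σx² − (Σx)²/n = 49551.04 − 44707.968 = 4843.072
Sxy = Σxy − (Σx)(Σy)/n = 2129.67 − 2023.584 = 106.086
b = Sxy/Sxx = 106.086/4843.072 = 0.021905
a = ȳ − b·x̄ = 4.28 − 0.021905·94.56 = 2.208692
Set a + b·x = 5.0: x = (5.0 − 2.208692) / 0.021905 = 127.429670

127.430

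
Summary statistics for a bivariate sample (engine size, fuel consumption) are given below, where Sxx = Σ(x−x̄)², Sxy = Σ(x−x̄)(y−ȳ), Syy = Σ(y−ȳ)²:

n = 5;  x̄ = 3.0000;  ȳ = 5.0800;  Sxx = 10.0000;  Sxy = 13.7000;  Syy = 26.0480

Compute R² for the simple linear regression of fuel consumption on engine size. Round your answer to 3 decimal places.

R² = Sxy²/(Sxx·Syy) = (13.7)²/(10·26.048) = 0.720554

0.721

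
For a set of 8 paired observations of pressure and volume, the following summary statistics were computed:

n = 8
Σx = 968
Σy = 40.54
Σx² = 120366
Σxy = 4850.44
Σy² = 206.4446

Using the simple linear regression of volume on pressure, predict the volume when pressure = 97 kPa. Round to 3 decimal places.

Sxx = Σx² − (Σx)²/n = 120366 − 117128 = 3238
Sxy = Σxy − (Σx)(Σy)/n = 4850.44 − 4905.34 = -54.9
b = Sxy/Sxx = -54.9/3238 = -0.016955
a = ȳ − b·x̄ = 5.0675 − (-0.016955)·121 = 7.119044
ŷ(97) = a + b·97 = 7.119044 + (-0.016955)·97 = 5.474418

5.474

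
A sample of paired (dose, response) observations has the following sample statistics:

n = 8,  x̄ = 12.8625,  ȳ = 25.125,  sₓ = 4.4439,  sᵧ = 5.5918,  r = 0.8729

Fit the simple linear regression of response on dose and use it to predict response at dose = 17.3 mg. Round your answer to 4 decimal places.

b = r · sᵧ/sₓ = 0.8729 · 5.5918/4.4439 = 1.098378
a = ȳ − b·x̄ = 25.125 − 1.098378·12.8625 = 10.997112
ŷ(17.3) = a + b·17.3 = 10.997112 + 1.098378·17.3 = 29.999053

29.9991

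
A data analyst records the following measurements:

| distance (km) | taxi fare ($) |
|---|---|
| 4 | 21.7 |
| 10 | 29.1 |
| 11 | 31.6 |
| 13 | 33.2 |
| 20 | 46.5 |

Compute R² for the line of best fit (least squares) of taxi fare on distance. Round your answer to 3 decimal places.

0.985

n = 5, Σx = 58, Σy = 162.1, Σxy = 2087, Σx² = 806, Σy² = 5580.75
Sxx = Σx² − (Σx)²/n = 806 − 672.8 = 133.2
Sxy = Σxy − (Σx)(Σy)/n = 2087 − 1880.36 = 206.64
Syy = Σy² − (Σy)²/n = 5580.75 − 5255.282 = 325.468
R² = Sxy²/(Sxx·Syy) = (206.64)²/(133.2·325.468) = 0.984955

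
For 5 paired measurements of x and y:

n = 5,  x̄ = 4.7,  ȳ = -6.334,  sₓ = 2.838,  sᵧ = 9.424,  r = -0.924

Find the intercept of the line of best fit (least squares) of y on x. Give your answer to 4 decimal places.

b = r · sᵧ/sₓ = -0.924 · 9.424/2.838 = -3.068279
a = ȳ − b·x̄ = -6.334 − (-3.068279)·4.7 = 8.086912

8.0869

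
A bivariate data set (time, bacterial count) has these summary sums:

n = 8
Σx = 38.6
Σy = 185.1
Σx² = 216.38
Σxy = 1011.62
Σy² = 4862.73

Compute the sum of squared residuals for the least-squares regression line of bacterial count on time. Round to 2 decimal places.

Sxx = Σx² − (Σx)²/n = 216.38 − 186.245 = 30.135
Sxy = Σxy − (Σx)(Σy)/n = 1011.62 − 893.1075 = 118.5125
Syy = Σy² − (Σy)²/n = 4862.73 − 4282.75125 = 579.97875
b = Sxy/Sxx = 118.5125/30.135 = 3.932719
SSE = Syy − b·Sxy = 579.97875 − 3.932719·118.5125 = 113.902339

113.90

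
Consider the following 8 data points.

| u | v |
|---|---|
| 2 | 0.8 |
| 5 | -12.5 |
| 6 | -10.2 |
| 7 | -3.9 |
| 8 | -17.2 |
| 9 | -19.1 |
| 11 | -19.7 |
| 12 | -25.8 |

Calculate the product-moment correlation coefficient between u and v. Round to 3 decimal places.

n = 8, Σx = 60, Σy = -107.6, Σxy = -985.2, Σx² = 524, Σy² = 1990.52
Sxx = Σx² − (Σx)²/n = 524 − 450 = 74
Sxy = Σxy − (Σx)(Σy)/n = -985.2 − (-807) = -178.2
Syy = Σy² − (Σy)²/n = 1990.52 − 1447.22 = 543.3
r = Sxy/√(Sxx·Syy) = -178.2/√(40204.2) = -178.2/200.509850 = -0.888734

-0.889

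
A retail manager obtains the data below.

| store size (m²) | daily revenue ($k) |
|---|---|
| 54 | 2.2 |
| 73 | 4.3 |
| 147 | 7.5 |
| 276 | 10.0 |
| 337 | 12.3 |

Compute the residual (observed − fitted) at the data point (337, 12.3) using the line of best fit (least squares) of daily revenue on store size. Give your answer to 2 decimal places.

n = 5, Σx = 887, Σy = 36.3, Σxy = 8440.3, Σx² = 219599
Sxx = Σx² − (Σx)²/n = 219599 − 157353.8 = 62245.2
Sxy = Σxy − (Σx)(Σy)/n = 8440.3 − 6439.62 = 2000.68
b = Sxy/Sxx = 2000.68/62245.2 = 0.032142
a = ȳ − b·x̄ = 7.26 − 0.032142·177.4 = 1.558024
ŷ(337) = 1.558024 + 0.032142·337 = 12.389850
residual = y − ŷ = 12.3 − 12.389850 = -0.089850

-0.09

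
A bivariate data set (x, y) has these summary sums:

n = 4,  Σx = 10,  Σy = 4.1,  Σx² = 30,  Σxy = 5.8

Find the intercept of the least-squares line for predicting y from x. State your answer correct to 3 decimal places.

Sxx = Σx² − (Σx)²/n = 30 − 25 = 5
Sxy = Σxy − (Σx)(Σy)/n = 5.8 − 10.25 = -4.45
b = Sxy/Sxx = -4.45/5 = -0.89
a = ȳ − b·x̄ = 1.025 − (-0.89)·2.5 = 3.25

3.250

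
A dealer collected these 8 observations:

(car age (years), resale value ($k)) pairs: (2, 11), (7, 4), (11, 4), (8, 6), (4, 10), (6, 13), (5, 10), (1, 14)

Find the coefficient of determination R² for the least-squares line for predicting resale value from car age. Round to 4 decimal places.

0.6609

n = 8, Σx = 44, Σy = 72, Σxy = 324, Σx² = 316, Σy² = 754
Sxx = Σx² − (Σx)²/n = 316 − 242 = 74
Sxy = Σxy − (Σx)(Σy)/n = 324 − 396 = -72
Syy = Σy² − (Σy)²/n = 754 − 648 = 106
R² = Sxy²/(Sxx·Syy) = (-72)²/(74·106) = 0.660887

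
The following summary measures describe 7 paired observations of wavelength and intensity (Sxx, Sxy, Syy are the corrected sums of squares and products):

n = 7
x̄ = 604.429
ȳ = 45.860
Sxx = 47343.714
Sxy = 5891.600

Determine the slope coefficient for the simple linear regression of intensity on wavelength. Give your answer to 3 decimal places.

b = Sxy/Sxx = 5891.6/47343.714 = 0.124443

0.124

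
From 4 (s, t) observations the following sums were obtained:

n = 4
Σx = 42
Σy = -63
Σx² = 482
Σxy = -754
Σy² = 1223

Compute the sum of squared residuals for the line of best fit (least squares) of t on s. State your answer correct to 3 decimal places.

Sxx = Σx² − (Σx)²/n = 482 − 441 = 41
Sxy = Σxy − (Σx)(Σy)/n = -754 − (-661.5) = -92.5
Syy = Σy² − (Σy)²/n = 1223 − 992.25 = 230.75
b = Sxy/Sxx = -92.5/41 = -2.256098
SSE = Syy − b·Sxy = 230.75 − (-2.256098)·(-92.5) = 22.060976

22.061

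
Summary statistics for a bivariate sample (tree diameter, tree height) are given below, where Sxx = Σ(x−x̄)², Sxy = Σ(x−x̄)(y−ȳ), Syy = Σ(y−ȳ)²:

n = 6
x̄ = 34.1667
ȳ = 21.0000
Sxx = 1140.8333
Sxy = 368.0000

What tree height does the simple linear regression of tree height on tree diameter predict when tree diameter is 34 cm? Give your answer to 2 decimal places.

b = Sxy/Sxx = 368/1140.8333 = 0.322571
a = ȳ − b·x̄ = 21 − 0.322571·34.1667 = 9.978806
ŷ(34) = a + b·34 = 9.978806 + 0.322571·34 = 20.946227

20.95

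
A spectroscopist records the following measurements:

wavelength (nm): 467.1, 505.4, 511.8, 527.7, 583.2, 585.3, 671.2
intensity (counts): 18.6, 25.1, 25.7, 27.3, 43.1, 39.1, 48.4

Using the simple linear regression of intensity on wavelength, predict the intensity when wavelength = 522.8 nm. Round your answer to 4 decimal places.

n = 7, Σx = 3851.7, Σy = 227.3, Σxy = 129440.3, Σx² = 2147225.87
Sxx = Σx² − (Σx)²/n = 2147225.87 − 2119370.412857 = 27855.457143
Sxy = Σxy − (Σx)(Σy)/n = 129440.3 − 125070.201429 = 4370.098571
b = Sxy/Sxx = 4370.098571/27855.457143 = 0.156885
a = ȳ − b·x̄ = 32.471429 − 0.156885·550.242857 = -53.853327
ŷ(522.8) = a + b·522.8 = -53.853327 + 0.156885·522.8 = 28.166061

28.1661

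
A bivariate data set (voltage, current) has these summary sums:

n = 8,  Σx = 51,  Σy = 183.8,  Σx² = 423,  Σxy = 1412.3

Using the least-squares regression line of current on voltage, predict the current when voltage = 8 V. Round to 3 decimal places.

26.969

Sxx = Σx² − (Σx)²/n = 423 − 325.125 = 97.875
Sxy = Σxy − (Σx)(Σy)/n = 1412.3 − 1171.725 = 240.575
b = Sxy/Sxx = 240.575/97.875 = 2.457982
a = ȳ − b·x̄ = 22.975 − 2.457982·6.375 = 7.305364
ŷ(8) = a + b·8 = 7.305364 + 2.457982·8 = 26.969221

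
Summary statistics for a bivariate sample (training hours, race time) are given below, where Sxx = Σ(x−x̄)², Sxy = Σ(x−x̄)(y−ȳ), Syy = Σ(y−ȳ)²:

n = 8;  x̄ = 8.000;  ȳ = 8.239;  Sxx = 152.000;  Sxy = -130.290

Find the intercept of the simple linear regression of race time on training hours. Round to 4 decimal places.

b = Sxy/Sxx = -130.29/152 = -0.857171
a = ȳ − b·x̄ = 8.239 − (-0.857171)·8 = 15.096368

15.0964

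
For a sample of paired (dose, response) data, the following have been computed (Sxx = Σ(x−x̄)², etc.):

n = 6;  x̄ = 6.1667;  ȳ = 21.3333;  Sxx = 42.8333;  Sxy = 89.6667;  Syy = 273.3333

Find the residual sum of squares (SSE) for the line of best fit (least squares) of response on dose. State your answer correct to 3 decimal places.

85.626

b = Sxy/Sxx = 89.6667/42.8333 = 2.093388
SSE = Syy − b·Sxy = 273.3333 − 2.093388·89.6667 = 85.626140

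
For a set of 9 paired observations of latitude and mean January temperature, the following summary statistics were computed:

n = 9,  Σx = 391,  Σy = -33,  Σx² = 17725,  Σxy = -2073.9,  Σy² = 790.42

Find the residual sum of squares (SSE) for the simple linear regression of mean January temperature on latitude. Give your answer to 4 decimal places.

114.1689

Sxx = Σx² − (Σx)²/n = 17725 − 16986.777778 = 738.222222
Sxy = Σxy − (Σx)(Σy)/n = -2073.9 − (-1433.666667) = -640.233333
Syy = Σy² − (Σy)²/n = 790.42 − 121 = 669.42
b = Sxy/Sxx = -640.233333/738.222222 = -0.867264
SSE = Syy − b·Sxy = 669.42 − (-0.867264)·(-640.233333) = 114.168873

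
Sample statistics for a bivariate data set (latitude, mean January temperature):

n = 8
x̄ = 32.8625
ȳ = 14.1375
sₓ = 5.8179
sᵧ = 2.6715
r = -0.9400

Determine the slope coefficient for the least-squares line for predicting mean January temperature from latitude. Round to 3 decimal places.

-0.432

b = r · sᵧ/sₓ = -0.94 · 2.6715/5.8179 = -0.431635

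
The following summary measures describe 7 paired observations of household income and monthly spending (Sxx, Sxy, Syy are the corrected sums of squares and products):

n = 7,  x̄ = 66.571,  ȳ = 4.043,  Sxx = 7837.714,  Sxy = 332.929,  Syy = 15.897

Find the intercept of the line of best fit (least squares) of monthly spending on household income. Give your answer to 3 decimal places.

b = Sxy/Sxx = 332.929/7837.714 = 0.042478
a = ȳ − b·x̄ = 4.043 − 0.042478·66.571 = 1.215209

1.215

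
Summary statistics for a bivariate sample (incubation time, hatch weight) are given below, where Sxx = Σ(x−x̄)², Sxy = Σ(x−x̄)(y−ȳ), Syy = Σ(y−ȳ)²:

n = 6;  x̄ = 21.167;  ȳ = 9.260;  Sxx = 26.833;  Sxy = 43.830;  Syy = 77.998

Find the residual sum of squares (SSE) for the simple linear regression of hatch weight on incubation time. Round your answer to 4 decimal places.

b = Sxy/Sxx = 43.83/26.833 = 1.633436
SSE = Syy − b·Sxy = 77.998 − 1.633436·43.83 = 6.404481

6.4045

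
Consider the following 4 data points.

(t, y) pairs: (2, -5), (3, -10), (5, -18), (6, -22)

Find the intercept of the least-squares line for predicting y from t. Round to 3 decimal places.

n = 4, Σx = 16, Σy = -55, Σxy = -262, Σx² = 74
Sxx = Σx² − (Σx)²/n = 74 − 64 = 10
Sxy = Σxy − (Σx)(Σy)/n = -262 − (-220) = -42
b = Sxy/Sxx = -42/10 = -4.2
a = ȳ − b·x̄ = -13.75 − (-4.2)·4 = 3.05

3.050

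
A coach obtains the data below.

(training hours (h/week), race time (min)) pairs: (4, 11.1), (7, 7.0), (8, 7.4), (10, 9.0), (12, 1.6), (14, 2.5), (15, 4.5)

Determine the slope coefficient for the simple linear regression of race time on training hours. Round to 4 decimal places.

-0.7096

n = 7, Σx = 70, Σy = 43.1, Σxy = 364.3, Σx² = 794
Sxx = Σx² − (Σx)²/n = 794 − 700 = 94
Sxy = Σxy − (Σx)(Σy)/n = 364.3 − 431 = -66.7
b = Sxy/Sxx = -66.7/94 = -0.709574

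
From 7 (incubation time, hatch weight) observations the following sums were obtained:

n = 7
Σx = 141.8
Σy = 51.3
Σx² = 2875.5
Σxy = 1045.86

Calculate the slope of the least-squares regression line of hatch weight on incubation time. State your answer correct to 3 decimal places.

Sxx = Σx² − (Σx)²/n = 2875.5 − 2872.462857 = 3.037143
Sxy = Σxy − (Σx)(Σy)/n = 1045.86 − 1039.191429 = 6.668571
b = Sxy/Sxx = 6.668571/3.037143 = 2.195673

2.196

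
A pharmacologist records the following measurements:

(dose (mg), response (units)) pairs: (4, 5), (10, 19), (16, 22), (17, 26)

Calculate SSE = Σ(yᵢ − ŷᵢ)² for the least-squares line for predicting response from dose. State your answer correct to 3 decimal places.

20.446

n = 4, Σx = 47, Σy = 72, Σxy = 1004, Σx² = 661, Σy² = 1546
Sxx = Σx² − (Σx)²/n = 661 − 552.25 = 108.75
Sxy = Σxy − (Σx)(Σy)/n = 1004 − 846 = 158
Syy = Σy² − (Σy)²/n = 1546 − 1296 = 250
b = Sxy/Sxx = 158/108.75 = 1.452874
SSE = Syy − b·Sxy = 250 − 1.452874·158 = 20.445977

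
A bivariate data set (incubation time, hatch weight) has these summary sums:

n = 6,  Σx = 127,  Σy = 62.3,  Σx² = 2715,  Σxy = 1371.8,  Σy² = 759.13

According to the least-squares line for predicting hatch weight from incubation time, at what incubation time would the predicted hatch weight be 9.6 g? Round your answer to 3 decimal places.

20.771

Sxx = Σx² − (Σx)²/n = 2715 − 2688.166667 = 26.833333
Sxy = Σxy − (Σx)(Σy)/n = 1371.8 − 1318.683333 = 53.116667
b = Sxy/Sxx = 53.116667/26.833333 = 1.979503
a = ȳ − b·x̄ = 10.383333 − 1.979503·21.166667 = -31.516149
Set a + b·x = 9.6: x = (9.6 − (-31.516149)) / 1.979503 = 20.770944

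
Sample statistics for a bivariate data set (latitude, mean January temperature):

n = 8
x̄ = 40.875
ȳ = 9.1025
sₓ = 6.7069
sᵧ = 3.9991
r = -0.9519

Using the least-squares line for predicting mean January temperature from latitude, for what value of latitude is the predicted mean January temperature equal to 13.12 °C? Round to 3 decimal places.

b = r · sᵧ/sₓ = -0.9519 · 3.9991/6.7069 = -0.567586
a = ȳ − b·x̄ = 9.1025 − (-0.567586)·40.875 = 32.302582
Set a + b·x = 13.12: x = (13.12 − 32.302582) / (-0.567586) = 33.796779

33.797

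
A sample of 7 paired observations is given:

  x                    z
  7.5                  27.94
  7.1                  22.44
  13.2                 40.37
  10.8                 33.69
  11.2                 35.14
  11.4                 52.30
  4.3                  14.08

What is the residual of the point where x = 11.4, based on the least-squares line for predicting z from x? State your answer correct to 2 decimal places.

n = 7, Σx = 65.5, Σy = 225.96, Σxy = 2315.942, Σx² = 671.43
Sxx = Σx² − (Σx)²/n = 671.43 − 612.892857 = 58.537143
Sxy = Σxy − (Σx)(Σy)/n = 2315.942 − 2114.34 = 201.602
b = Sxy/Sxx = 201.602/58.537143 = 3.444001
a = ȳ − b·x̄ = 32.28 − 3.444001·9.357143 = 0.053987
ŷ(11.4) = 0.053987 + 3.444001·11.4 = 39.315603
residual = y − ŷ = 52.30 − 39.315603 = 12.984397

12.98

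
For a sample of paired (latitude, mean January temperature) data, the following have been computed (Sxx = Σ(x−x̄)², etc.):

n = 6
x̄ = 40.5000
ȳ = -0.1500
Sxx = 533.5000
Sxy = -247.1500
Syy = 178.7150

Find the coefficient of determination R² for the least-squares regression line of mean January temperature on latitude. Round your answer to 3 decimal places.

0.641

R² = Sxy²/(Sxx·Syy) = (-247.15)²/(533.5·178.715) = 0.640657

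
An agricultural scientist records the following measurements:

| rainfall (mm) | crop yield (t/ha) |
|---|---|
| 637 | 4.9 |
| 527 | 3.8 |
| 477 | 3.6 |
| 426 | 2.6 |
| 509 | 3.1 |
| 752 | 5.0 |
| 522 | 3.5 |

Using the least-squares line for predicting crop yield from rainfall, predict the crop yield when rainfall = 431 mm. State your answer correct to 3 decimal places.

n = 7, Σx = 3850, Σy = 26.5, Σxy = 15113.6, Σx² = 2189572
Sxx = Σx² − (Σx)²/n = 2189572 − 2117500 = 72072
Sxy = Σxy − (Σx)(Σy)/n = 15113.6 − 14575 = 538.6
b = Sxy/Sxx = 538.6/72072 = 0.007473
a = ȳ − b·x̄ = 3.785714 − 0.007473·550 = -0.324481
ŷ(431) = a + b·431 = -0.324481 + 0.007473·431 = 2.896417

2.896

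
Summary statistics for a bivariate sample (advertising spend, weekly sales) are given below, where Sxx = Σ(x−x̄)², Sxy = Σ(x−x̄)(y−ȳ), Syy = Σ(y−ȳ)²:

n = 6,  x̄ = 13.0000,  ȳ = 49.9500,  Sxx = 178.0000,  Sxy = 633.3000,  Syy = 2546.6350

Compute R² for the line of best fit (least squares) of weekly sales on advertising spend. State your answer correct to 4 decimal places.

0.8848

R² = Sxy²/(Sxx·Syy) = (633.3)²/(178·2546.635) = 0.884774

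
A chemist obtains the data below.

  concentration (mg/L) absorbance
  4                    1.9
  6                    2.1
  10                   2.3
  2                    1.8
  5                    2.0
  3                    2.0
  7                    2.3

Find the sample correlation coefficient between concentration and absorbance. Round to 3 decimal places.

0.907

n = 7, Σx = 37, Σy = 14.4, Σxy = 78.9, Σx² = 239, Σy² = 29.84
Sxx = Σx² − (Σx)²/n = 239 − 195.571429 = 43.428571
Sxy = Σxy − (Σx)(Σy)/n = 78.9 − 76.114286 = 2.785714
Syy = Σy² − (Σy)²/n = 29.84 − 29.622857 = 0.217143
r = Sxy/√(Sxx·Syy) = 2.785714/√(9.430204) = 2.785714/3.070864 = 0.907144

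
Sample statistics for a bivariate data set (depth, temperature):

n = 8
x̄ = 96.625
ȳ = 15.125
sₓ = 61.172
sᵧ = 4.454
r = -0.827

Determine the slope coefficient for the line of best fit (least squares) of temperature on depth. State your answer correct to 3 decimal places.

-0.060

b = r · sᵧ/sₓ = -0.827 · 4.454/61.172 = -0.060215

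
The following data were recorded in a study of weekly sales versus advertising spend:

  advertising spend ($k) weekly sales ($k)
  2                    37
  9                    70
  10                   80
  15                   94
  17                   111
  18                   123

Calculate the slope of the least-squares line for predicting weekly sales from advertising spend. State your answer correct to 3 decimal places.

5.036

n = 6, Σx = 71, Σy = 515, Σxy = 7015, Σx² = 1023
Sxx = Σx² − (Σx)²/n = 1023 − 840.166667 = 182.833333
Sxy = Σxy − (Σx)(Σy)/n = 7015 − 6094.166667 = 920.833333
b = Sxy/Sxx = 920.833333/182.833333 = 5.036463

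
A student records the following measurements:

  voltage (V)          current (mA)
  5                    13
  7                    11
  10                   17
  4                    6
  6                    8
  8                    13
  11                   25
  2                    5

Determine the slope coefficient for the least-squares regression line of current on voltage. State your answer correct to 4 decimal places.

n = 8, Σx = 53, Σy = 98, Σxy = 773, Σx² = 415
Sxx = Σx² − (Σx)²/n = 415 − 351.125 = 63.875
Sxy = Σxy − (Σx)(Σy)/n = 773 − 649.25 = 123.75
b = Sxy/Sxx = 123.75/63.875 = 1.937378

1.9374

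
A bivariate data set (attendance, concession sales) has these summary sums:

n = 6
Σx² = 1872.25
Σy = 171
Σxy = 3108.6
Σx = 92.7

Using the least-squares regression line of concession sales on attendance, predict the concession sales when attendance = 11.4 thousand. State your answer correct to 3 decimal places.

24.205

Sxx = Σx² − (Σx)²/n = 1872.25 − 1432.215 = 440.035
Sxy = Σxy − (Σx)(Σy)/n = 3108.6 − 2641.95 = 466.65
b = Sxy/Sxx = 466.65/440.035 = 1.060484
a = ȳ − b·x̄ = 28.5 − 1.060484·15.45 = 12.115525
ŷ(11.4) = a + b·11.4 = 12.115525 + 1.060484·11.4 = 24.205041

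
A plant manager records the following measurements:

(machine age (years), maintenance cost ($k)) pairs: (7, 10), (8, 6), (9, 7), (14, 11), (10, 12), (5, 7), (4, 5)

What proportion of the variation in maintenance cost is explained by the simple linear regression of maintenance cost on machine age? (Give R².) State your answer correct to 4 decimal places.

n = 7, Σx = 57, Σy = 58, Σxy = 510, Σx² = 531, Σy² = 524
Sxx = Σx² − (Σx)²/n = 531 − 464.142857 = 66.857143
Sxy = Σxy − (Σx)(Σy)/n = 510 − 472.285714 = 37.714286
Syy = Σy² − (Σy)²/n = 524 − 480.571429 = 43.428571
R² = Sxy²/(Sxx·Syy) = (37.714286)²/(66.857143·43.428571) = 0.489879

0.4899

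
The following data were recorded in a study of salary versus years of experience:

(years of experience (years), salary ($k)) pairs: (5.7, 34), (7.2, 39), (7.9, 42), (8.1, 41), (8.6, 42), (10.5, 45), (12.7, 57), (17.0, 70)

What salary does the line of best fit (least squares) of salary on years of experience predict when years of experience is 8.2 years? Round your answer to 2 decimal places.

41.45

n = 8, Σx = 77.7, Σy = 370, Σxy = 3886.1, Σx² = 846.85
Sxx = Σx² − (Σx)²/n = 846.85 − 754.66125 = 92.18875
Sxy = Σxy − (Σx)(Σy)/n = 3886.1 − 3593.625 = 292.475
b = Sxy/Sxx = 292.475/92.18875 = 3.172567
a = ȳ − b·x̄ = 46.25 − 3.172567·9.7125 = 15.436442
ŷ(8.2) = a + b·8.2 = 15.436442 + 3.172567·8.2 = 41.451492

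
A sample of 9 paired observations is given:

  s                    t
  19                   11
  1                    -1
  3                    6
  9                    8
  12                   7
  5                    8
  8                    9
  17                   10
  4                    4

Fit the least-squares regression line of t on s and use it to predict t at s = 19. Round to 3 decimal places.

11.584

n = 9, Σx = 78, Σy = 62, Σxy = 680, Σx² = 990
Sxx = Σx² − (Σx)²/n = 990 − 676 = 314
Sxy = Σxy − (Σx)(Σy)/n = 680 − 537.333333 = 142.666667
b = Sxy/Sxx = 142.666667/314 = 0.454352
a = ȳ − b·x̄ = 6.888889 − 0.454352·8.666667 = 2.951168
ŷ(19) = a + b·19 = 2.951168 + 0.454352·19 = 11.583864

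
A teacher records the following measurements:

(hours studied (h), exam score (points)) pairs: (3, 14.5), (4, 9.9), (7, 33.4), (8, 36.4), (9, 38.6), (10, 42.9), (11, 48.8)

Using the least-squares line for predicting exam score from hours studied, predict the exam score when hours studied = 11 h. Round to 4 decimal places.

48.9322

n = 7, Σx = 52, Σy = 224.5, Σxy = 1921.3, Σx² = 440
Sxx = Σx² − (Σx)²/n = 440 − 386.285714 = 53.714286
Sxy = Σxy − (Σx)(Σy)/n = 1921.3 − 1667.714286 = 253.585714
b = Sxy/Sxx = 253.585714/53.714286 = 4.721011
a = ȳ − b·x̄ = 32.071429 − 4.721011·7.428571 = -2.998936
ŷ(11) = a + b·11 = -2.998936 + 4.721011·11 = 48.932181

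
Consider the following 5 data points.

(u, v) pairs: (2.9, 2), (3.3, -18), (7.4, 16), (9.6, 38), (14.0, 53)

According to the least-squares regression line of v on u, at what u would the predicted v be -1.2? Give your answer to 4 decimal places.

n = 5, Σx = 37.2, Σy = 91, Σxy = 1171.6, Σx² = 362.22
Sxx = Σx² − (Σx)²/n = 362.22 − 276.768 = 85.452
Sxy = Σxy − (Σx)(Σy)/n = 1171.6 − 677.04 = 494.56
b = Sxy/Sxx = 494.56/85.452 = 5.787577
a = ȳ − b·x̄ = 18.2 − 5.787577·7.44 = -24.859570
Set a + b·x = -1.2: x = (-1.2 − (-24.859570)) / 5.787577 = 4.087993

4.0880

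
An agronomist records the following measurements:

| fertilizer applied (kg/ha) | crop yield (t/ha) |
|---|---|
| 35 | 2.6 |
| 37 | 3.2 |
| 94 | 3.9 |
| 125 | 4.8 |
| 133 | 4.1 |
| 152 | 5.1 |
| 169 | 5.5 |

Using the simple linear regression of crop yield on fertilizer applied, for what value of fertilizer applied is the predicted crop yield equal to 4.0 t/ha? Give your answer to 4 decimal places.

n = 7, Σx = 745, Σy = 29.2, Σxy = 3426, Σx² = 96409
Sxx = Σx² − (Σx)²/n = 96409 − 79289.285714 = 17119.714286
Sxy = Σxy − (Σx)(Σy)/n = 3426 − 3107.714286 = 318.285714
b = Sxy/Sxx = 318.285714/17119.714286 = 0.018592
a = ȳ − b·x̄ = 4.171429 − 0.018592·106.428571 = 2.192734
Set a + b·x = 4.0: x = (4.0 − 2.192734) / 0.018592 = 97.207899

97.2079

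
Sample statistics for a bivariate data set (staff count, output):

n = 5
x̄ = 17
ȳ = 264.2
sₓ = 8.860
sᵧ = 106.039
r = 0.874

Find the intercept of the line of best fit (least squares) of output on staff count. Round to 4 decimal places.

86.3752

b = r · sᵧ/sₓ = 0.874 · 106.039/8.86 = 10.460281
a = ȳ − b·x̄ = 264.2 − 10.460281·17 = 86.375230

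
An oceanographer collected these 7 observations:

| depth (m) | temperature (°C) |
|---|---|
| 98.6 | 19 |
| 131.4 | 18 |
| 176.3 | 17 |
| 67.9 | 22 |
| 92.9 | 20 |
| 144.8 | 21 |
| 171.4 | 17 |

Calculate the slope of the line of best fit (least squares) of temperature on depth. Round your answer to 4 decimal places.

-0.0360

n = 7, Σx = 883.3, Σy = 134, Σxy = 16542.1, Σx² = 121655.43
Sxx = Σx² − (Σx)²/n = 121655.43 − 111459.841429 = 10195.588571
Sxy = Σxy − (Σx)(Σy)/n = 16542.1 − 16908.885714 = -366.785714
b = Sxy/Sxx = -366.785714/10195.588571 = -0.035975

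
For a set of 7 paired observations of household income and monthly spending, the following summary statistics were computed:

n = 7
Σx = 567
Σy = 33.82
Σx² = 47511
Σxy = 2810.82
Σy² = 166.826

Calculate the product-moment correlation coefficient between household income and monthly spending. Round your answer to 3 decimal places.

0.969

Sxx = Σx² − (Σx)²/n = 47511 − 45927 = 1584
Sxy = Σxy − (Σx)(Σy)/n = 2810.82 − 2739.42 = 71.4
Syy = Σy² − (Σy)²/n = 166.826 − 163.398914 = 3.427086
r = Sxy/√(Sxx·Syy) = 71.4/√(5428.503771) = 71.4/73.678381 = 0.969077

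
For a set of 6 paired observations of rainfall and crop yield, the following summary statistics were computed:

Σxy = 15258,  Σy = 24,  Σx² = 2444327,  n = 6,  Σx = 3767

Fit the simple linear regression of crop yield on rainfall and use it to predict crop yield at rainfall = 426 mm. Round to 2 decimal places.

Sxx = Σx² − (Σx)²/n = 2444327 − 2365048.166667 = 79278.833333
Sxy = Σxy − (Σx)(Σy)/n = 15258 − 15068 = 190
b = Sxy/Sxx = 190/79278.833333 = 0.002397
a = ȳ − b·x̄ = 4 − 0.002397·627.833333 = 2.495332
ŷ(426) = a + b·426 = 2.495332 + 0.002397·426 = 3.516285

3.52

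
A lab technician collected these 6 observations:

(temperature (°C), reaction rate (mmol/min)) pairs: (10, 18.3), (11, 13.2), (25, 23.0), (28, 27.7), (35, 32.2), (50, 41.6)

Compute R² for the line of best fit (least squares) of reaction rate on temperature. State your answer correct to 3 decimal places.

0.958

n = 6, Σx = 159, Σy = 156, Σxy = 4885.8, Σx² = 5355, Σy² = 4572.82
Sxx = Σx² − (Σx)²/n = 5355 − 4213.5 = 1141.5
Sxy = Σxy − (Σx)(Σy)/n = 4885.8 − 4134 = 751.8
Syy = Σy² − (Σy)²/n = 4572.82 − 4056 = 516.82
R² = Sxy²/(Sxx·Syy) = (751.8)²/(1141.5·516.82) = 0.958053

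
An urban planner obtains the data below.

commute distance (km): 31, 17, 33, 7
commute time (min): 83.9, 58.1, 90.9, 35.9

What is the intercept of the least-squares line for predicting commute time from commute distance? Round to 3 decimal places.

22.129

n = 4, Σx = 88, Σy = 268.8, Σxy = 6839.6, Σx² = 2388
Sxx = Σx² − (Σx)²/n = 2388 − 1936 = 452
Sxy = Σxy − (Σx)(Σy)/n = 6839.6 − 5913.6 = 926
b = Sxy/Sxx = 926/452 = 2.048673
a = ȳ − b·x̄ = 67.2 − 2.048673·22 = 22.129204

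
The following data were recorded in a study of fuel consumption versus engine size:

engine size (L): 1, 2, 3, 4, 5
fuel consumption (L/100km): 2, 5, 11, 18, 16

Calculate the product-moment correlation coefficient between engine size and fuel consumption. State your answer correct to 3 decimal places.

0.943

n = 5, Σx = 15, Σy = 52, Σxy = 197, Σx² = 55, Σy² = 730
Sxx = Σx² − (Σx)²/n = 55 − 45 = 10
Sxy = Σxy − (Σx)(Σy)/n = 197 − 156 = 41
Syy = Σy² − (Σy)²/n = 730 − 540.8 = 189.2
r = Sxy/√(Sxx·Syy) = 41/√(1892) = 41/43.497126 = 0.942591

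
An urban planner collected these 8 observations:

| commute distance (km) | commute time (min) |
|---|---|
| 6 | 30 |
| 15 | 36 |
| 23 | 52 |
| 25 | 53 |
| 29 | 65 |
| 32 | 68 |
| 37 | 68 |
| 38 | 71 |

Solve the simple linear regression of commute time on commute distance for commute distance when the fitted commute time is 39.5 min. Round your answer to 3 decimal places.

14.172

n = 8, Σx = 205, Σy = 443, Σxy = 12516, Σx² = 6093
Sxx = Σx² − (Σx)²/n = 6093 − 5253.125 = 839.875
Sxy = Σxy − (Σx)(Σy)/n = 12516 − 11351.875 = 1164.125
b = Sxy/Sxx = 1164.125/839.875 = 1.386069
a = ȳ − b·x̄ = 55.375 − 1.386069·25.625 = 19.856973
Set a + b·x = 39.5: x = (39.5 − 19.856973) / 1.386069 = 14.171749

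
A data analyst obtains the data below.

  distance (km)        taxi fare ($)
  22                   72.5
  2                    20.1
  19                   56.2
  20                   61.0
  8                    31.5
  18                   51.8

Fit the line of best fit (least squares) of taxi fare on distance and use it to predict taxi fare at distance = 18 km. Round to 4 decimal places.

n = 6, Σx = 89, Σy = 293.1, Σxy = 5107.4, Σx² = 1637
Sxx = Σx² − (Σx)²/n = 1637 − 1320.166667 = 316.833333
Sxy = Σxy − (Σx)(Σy)/n = 5107.4 − 4347.65 = 759.75
b = Sxy/Sxx = 759.75/316.833333 = 2.397948
a = ȳ − b·x̄ = 48.85 − 2.397948·14.833333 = 13.280431
ŷ(18) = a + b·18 = 13.280431 + 2.397948·18 = 56.443503

56.4435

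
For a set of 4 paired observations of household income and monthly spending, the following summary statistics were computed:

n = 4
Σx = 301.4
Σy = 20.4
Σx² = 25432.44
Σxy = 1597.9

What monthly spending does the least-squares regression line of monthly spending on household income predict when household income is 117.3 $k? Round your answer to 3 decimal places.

Sxx = Σx² − (Σx)²/n = 25432.44 − 22710.49 = 2721.95
Sxy = Σxy − (Σx)(Σy)/n = 1597.9 − 1537.14 = 60.76
b = Sxy/Sxx = 60.76/2721.95 = 0.022322
a = ȳ − b·x̄ = 5.1 − 0.022322·75.35 = 3.418020
ŷ(117.3) = a + b·117.3 = 3.418020 + 0.022322·117.3 = 6.036418

6.036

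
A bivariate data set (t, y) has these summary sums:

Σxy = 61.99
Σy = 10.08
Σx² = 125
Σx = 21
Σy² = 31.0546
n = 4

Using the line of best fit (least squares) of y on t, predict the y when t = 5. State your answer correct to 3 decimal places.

Sxx = Σx² − (Σx)²/n = 125 − 110.25 = 14.75
Sxy = Σxy − (Σx)(Σy)/n = 61.99 − 52.92 = 9.07
b = Sxy/Sxx = 9.07/14.75 = 0.614915
a = ȳ − b·x̄ = 2.52 − 0.614915·5.25 = -0.708305
ŷ(5) = a + b·5 = -0.708305 + 0.614915·5 = 2.366271

2.366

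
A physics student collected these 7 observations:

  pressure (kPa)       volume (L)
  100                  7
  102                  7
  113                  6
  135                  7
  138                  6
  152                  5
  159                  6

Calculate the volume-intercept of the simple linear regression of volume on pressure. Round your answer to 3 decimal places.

9.024

n = 7, Σx = 899, Σy = 44, Σxy = 5579, Σx² = 118827
Sxx = Σx² − (Σx)²/n = 118827 − 115457.285714 = 3369.714286
Sxy = Σxy − (Σx)(Σy)/n = 5579 − 5650.857143 = -71.857143
b = Sxy/Sxx = -71.857143/3369.714286 = -0.021324
a = ȳ − b·x̄ = 6.285714 − (-0.021324)·128.428571 = 9.024377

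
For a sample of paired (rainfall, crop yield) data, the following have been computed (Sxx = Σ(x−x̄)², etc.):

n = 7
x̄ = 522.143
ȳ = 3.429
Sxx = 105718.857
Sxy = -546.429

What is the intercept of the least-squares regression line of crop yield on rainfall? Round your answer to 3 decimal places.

6.128

b = Sxy/Sxx = -546.429/105718.857 = -0.005169
a = ȳ − b·x̄ = 3.429 − (-0.005169)·522.143 = 6.127800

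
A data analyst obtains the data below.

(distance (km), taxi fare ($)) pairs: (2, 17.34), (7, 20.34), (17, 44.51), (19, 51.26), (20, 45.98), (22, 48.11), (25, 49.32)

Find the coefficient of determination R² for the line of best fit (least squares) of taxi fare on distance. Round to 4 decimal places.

n = 7, Σx = 112, Σy = 276.86, Σxy = 5118.69, Σx² = 2212, Σy² = 12184.3138
Sxx = Σx² − (Σx)²/n = 2212 − 1792 = 420
Sxy = Σxy − (Σx)(Σy)/n = 5118.69 − 4429.76 = 688.93
Syy = Σy² − (Σy)²/n = 12184.3138 − 10950.208514 = 1234.105286
R² = Sxy²/(Sxx·Syy) = (688.93)²/(420·1234.105286) = 0.915690

0.9157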